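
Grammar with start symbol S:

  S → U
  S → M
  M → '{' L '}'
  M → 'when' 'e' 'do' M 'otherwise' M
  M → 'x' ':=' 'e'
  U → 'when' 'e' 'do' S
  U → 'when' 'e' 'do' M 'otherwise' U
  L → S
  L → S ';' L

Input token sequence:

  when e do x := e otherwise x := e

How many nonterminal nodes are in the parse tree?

[S [M when e do [M x := e] otherwise [M x := e]]]

4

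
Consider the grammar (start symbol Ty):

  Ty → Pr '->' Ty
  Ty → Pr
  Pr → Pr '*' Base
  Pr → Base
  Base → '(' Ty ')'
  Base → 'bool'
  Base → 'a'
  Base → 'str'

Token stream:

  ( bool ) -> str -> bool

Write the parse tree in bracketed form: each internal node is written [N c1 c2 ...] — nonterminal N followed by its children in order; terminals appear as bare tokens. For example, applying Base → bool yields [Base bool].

Ty
Pr -> Ty
Base -> Ty
( Ty ) -> Ty
( Pr ) -> Ty
( Base ) -> Ty
( bool ) -> Ty
( bool ) -> Pr -> Ty
( bool ) -> Base -> Ty
( bool ) -> str -> Ty
( bool ) -> str -> Pr
( bool ) -> str -> Base
( bool ) -> str -> bool

[Ty [Pr [Base ( [Ty [Pr [Base bool]]] )]] -> [Ty [Pr [Base str]] -> [Ty [Pr [Base bool]]]]]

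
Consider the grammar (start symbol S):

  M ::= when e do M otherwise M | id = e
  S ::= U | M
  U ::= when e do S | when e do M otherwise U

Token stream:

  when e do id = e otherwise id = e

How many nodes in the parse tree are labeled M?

[S [M when e do [M id = e] otherwise [M id = e]]]

3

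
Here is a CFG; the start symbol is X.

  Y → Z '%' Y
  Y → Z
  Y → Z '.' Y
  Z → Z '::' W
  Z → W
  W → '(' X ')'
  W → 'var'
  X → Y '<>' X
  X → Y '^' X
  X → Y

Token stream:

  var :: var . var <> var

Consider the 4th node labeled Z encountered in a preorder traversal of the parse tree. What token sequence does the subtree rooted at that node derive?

[X [Y [Z [Z [W var]] :: [W var]] . [Y [Z [W var]]]] <> [X [Y [Z [W var]]]]]

var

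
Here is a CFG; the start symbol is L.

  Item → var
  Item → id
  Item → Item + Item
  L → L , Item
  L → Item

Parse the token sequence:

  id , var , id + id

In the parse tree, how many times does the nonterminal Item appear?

[L [L [L [Item id]] , [Item var]] , [Item [Item id] + [Item id]]]

5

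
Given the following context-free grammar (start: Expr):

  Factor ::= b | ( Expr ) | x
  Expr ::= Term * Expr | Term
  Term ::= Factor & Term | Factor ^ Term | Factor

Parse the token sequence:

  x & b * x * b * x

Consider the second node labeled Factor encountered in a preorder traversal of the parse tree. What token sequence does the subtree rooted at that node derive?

b

[Expr [Term [Factor x] & [Term [Factor b]]] * [Expr [Term [Factor x]] * [Expr [Term [Factor b]] * [Expr [Term [Factor x]]]]]]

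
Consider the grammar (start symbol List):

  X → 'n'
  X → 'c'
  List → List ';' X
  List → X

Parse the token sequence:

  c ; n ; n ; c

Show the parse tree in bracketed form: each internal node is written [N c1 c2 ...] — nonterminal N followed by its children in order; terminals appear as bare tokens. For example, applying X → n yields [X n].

List
List ; X
List ; X ; X
List ; X ; X ; X
X ; X ; X ; X
c ; X ; X ; X
c ; n ; X ; X
c ; n ; n ; X
c ; n ; n ; c

[List [List [List [List [X c]] ; [X n]] ; [X n]] ; [X c]]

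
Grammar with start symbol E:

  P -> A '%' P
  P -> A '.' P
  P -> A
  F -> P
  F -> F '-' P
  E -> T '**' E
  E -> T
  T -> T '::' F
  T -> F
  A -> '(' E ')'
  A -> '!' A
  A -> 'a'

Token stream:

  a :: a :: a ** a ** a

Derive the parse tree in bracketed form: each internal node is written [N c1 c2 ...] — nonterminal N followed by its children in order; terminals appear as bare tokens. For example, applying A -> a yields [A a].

[E [T [T [T [F [P [A a]]]] :: [F [P [A a]]]] :: [F [P [A a]]]] ** [E [T [F [P [A a]]]] ** [E [T [F [P [A a]]]]]]]

E
T ** E
T :: F ** E
T :: F :: F ** E
F :: F :: F ** E
P :: F :: F ** E
A :: F :: F ** E
a :: F :: F ** E
a :: P :: F ** E
a :: A :: F ** E
a :: a :: F ** E
a :: a :: P ** E
a :: a :: A ** E
a :: a :: a ** E
a :: a :: a ** T ** E
a :: a :: a ** F ** E
a :: a :: a ** P ** E
a :: a :: a ** A ** E
a :: a :: a ** a ** E
a :: a :: a ** a ** T
a :: a :: a ** a ** F
a :: a :: a ** a ** P
a :: a :: a ** a ** A
a :: a :: a ** a ** a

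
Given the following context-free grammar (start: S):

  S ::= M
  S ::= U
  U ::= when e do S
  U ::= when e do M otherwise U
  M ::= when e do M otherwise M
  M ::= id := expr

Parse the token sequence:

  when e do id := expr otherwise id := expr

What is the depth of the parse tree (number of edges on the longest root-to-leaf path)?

3

[S [M when e do [M id := expr] otherwise [M id := expr]]]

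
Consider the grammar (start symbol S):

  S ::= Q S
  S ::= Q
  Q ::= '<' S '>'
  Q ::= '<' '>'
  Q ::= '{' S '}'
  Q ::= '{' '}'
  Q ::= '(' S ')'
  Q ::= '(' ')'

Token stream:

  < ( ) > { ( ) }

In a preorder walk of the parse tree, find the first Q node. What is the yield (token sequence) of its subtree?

< ( ) >

[S [Q < [S [Q ( )]] >] [S [Q { [S [Q ( )]] }]]]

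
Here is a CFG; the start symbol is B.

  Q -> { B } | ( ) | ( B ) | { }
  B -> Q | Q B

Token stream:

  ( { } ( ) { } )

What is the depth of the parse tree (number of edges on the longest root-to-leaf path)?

[B [Q ( [B [Q { }] [B [Q ( )] [B [Q { }]]]] )]]

6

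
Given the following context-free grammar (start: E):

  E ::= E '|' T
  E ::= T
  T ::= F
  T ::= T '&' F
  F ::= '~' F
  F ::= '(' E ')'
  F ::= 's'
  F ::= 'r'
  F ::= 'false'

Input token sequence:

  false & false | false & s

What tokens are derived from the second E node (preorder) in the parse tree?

[E [E [T [T [F false]] & [F false]]] | [T [T [F false]] & [F s]]]

false & false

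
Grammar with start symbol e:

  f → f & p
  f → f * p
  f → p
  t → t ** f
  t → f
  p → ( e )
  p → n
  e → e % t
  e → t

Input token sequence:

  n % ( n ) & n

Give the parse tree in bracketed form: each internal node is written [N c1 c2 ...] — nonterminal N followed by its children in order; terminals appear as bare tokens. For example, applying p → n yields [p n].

e
e % t
t % t
f % t
p % t
n % t
n % f
n % f & p
n % p & p
n % ( e ) & p
n % ( t ) & p
n % ( f ) & p
n % ( p ) & p
n % ( n ) & p
n % ( n ) & n

[e [e [t [f [p n]]]] % [t [f [f [p ( [e [t [f [p n]]]] )]] & [p n]]]]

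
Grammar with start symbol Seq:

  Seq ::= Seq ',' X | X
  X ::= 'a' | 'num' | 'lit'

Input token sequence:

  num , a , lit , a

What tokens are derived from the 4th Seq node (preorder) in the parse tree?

[Seq [Seq [Seq [Seq [X num]] , [X a]] , [X lit]] , [X a]]

num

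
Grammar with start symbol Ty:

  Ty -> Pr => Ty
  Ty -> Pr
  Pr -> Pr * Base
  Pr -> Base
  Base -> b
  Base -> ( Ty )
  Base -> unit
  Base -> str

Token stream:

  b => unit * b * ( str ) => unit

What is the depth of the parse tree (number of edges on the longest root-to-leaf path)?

[Ty [Pr [Base b]] => [Ty [Pr [Pr [Pr [Base unit]] * [Base b]] * [Base ( [Ty [Pr [Base str]]] )]] => [Ty [Pr [Base unit]]]]]

7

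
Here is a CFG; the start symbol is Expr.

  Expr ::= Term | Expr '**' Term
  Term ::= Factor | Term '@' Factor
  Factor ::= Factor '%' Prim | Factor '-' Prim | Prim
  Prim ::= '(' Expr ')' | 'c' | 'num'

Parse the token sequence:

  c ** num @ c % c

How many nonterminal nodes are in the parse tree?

13

[Expr [Expr [Term [Factor [Prim c]]]] ** [Term [Term [Factor [Prim num]]] @ [Factor [Factor [Prim c]] % [Prim c]]]]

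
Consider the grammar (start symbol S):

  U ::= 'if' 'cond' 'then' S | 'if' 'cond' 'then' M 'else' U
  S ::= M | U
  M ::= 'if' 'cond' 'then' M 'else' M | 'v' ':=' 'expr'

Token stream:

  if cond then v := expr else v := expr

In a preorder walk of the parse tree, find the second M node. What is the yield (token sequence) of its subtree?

v := expr

[S [M if cond then [M v := expr] else [M v := expr]]]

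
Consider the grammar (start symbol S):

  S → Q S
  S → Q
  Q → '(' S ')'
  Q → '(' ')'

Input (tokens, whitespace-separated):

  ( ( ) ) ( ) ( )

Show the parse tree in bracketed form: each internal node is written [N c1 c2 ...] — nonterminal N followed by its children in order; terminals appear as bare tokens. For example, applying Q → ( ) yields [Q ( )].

S
Q S
( S ) S
( Q ) S
( ( ) ) S
( ( ) ) Q S
( ( ) ) ( ) S
( ( ) ) ( ) Q
( ( ) ) ( ) ( )

[S [Q ( [S [Q ( )]] )] [S [Q ( )] [S [Q ( )]]]]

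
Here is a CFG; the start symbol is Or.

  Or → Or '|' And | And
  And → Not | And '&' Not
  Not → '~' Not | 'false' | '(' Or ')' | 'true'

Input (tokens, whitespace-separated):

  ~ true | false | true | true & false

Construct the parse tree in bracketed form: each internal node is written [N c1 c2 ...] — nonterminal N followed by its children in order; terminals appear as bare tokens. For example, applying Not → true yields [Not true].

[Or [Or [Or [Or [And [Not ~ [Not true]]]] | [And [Not false]]] | [And [Not true]]] | [And [And [Not true]] & [Not false]]]

Or
Or | And
Or | And | And
Or | And | And | And
And | And | And | And
Not | And | And | And
~ Not | And | And | And
~ true | And | And | And
~ true | Not | And | And
~ true | false | And | And
~ true | false | Not | And
~ true | false | true | And
~ true | false | true | And & Not
~ true | false | true | Not & Not
~ true | false | true | true & Not
~ true | false | true | true & false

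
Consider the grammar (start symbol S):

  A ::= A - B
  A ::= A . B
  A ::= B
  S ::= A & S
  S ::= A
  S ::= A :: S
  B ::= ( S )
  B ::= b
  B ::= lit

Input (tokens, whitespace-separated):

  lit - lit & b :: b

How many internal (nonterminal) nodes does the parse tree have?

11

[S [A [A [B lit]] - [B lit]] & [S [A [B b]] :: [S [A [B b]]]]]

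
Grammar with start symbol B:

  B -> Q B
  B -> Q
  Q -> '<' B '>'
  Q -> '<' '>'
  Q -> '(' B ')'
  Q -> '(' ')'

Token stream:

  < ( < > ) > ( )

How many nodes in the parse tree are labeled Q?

4

[B [Q < [B [Q ( [B [Q < >]] )]] >] [B [Q ( )]]]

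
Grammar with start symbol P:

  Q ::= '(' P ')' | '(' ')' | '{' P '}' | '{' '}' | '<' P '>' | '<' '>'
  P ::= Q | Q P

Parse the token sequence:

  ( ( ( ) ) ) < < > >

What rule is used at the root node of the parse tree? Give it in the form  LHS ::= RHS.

P ::= Q P

[P [Q ( [P [Q ( [P [Q ( )]] )]] )] [P [Q < [P [Q < >]] >]]]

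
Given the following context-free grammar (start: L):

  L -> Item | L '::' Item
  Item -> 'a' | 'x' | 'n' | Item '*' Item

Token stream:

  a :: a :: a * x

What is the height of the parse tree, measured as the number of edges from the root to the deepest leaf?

4

[L [L [L [Item a]] :: [Item a]] :: [Item [Item a] * [Item x]]]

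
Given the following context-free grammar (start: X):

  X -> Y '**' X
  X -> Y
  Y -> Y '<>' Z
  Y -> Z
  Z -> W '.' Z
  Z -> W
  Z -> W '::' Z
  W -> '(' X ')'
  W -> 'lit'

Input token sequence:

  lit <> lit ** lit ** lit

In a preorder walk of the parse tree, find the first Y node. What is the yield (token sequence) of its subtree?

lit <> lit

[X [Y [Y [Z [W lit]]] <> [Z [W lit]]] ** [X [Y [Z [W lit]]] ** [X [Y [Z [W lit]]]]]]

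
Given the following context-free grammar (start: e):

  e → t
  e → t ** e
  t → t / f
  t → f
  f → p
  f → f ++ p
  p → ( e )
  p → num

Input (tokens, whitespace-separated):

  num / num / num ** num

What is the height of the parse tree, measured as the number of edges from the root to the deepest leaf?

[e [t [t [t [f [p num]]] / [f [p num]]] / [f [p num]]] ** [e [t [f [p num]]]]]

6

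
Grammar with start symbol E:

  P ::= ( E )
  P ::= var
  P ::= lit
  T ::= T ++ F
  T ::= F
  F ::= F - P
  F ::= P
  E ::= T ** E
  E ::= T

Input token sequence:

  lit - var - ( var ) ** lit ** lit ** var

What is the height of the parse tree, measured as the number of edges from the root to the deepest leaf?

8

[E [T [F [F [F [P lit]] - [P var]] - [P ( [E [T [F [P var]]]] )]]] ** [E [T [F [P lit]]] ** [E [T [F [P lit]]] ** [E [T [F [P var]]]]]]]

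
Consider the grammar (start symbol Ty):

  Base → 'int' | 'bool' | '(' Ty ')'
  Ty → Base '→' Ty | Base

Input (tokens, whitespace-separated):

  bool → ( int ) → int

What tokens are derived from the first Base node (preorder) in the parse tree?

[Ty [Base bool] → [Ty [Base ( [Ty [Base int]] )] → [Ty [Base int]]]]

bool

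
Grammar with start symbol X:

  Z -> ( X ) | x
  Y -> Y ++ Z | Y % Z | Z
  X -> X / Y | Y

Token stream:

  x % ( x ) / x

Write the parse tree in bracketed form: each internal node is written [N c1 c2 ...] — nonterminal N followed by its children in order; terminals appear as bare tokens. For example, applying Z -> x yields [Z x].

X
X / Y
Y / Y
Y % Z / Y
Z % Z / Y
x % Z / Y
x % ( X ) / Y
x % ( Y ) / Y
x % ( Z ) / Y
x % ( x ) / Y
x % ( x ) / Z
x % ( x ) / x

[X [X [Y [Y [Z x]] % [Z ( [X [Y [Z x]]] )]]] / [Y [Z x]]]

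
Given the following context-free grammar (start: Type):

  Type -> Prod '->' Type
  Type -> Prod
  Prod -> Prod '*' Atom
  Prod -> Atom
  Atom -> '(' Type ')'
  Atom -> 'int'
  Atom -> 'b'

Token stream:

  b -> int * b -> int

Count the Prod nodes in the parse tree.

4

[Type [Prod [Atom b]] -> [Type [Prod [Prod [Atom int]] * [Atom b]] -> [Type [Prod [Atom int]]]]]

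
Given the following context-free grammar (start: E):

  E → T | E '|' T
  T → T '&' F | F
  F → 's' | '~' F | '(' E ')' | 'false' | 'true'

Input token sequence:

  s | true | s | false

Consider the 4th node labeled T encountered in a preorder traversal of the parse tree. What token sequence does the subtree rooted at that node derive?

false

[E [E [E [E [T [F s]]] | [T [F true]]] | [T [F s]]] | [T [F false]]]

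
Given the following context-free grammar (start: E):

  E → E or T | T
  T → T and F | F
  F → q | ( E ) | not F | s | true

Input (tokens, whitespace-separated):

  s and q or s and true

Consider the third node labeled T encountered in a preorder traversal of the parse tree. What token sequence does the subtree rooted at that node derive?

[E [E [T [T [F s]] and [F q]]] or [T [T [F s]] and [F true]]]

s and true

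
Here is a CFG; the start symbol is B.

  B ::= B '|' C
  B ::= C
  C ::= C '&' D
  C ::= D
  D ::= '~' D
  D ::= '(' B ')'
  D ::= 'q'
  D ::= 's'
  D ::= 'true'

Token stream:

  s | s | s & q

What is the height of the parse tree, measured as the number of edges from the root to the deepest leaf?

[B [B [B [C [D s]]] | [C [D s]]] | [C [C [D s]] & [D q]]]

5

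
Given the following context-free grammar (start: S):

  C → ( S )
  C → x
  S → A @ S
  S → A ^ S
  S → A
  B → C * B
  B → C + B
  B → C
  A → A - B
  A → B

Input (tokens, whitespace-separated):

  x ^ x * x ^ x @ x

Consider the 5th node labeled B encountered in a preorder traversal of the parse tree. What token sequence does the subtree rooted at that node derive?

[S [A [B [C x]]] ^ [S [A [B [C x] * [B [C x]]]] ^ [S [A [B [C x]]] @ [S [A [B [C x]]]]]]]

x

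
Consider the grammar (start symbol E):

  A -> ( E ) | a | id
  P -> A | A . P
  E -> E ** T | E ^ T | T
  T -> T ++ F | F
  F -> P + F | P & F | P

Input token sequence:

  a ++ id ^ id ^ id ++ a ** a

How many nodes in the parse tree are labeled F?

6

[E [E [E [E [T [T [F [P [A a]]]] ++ [F [P [A id]]]]] ^ [T [F [P [A id]]]]] ^ [T [T [F [P [A id]]]] ++ [F [P [A a]]]]] ** [T [F [P [A a]]]]]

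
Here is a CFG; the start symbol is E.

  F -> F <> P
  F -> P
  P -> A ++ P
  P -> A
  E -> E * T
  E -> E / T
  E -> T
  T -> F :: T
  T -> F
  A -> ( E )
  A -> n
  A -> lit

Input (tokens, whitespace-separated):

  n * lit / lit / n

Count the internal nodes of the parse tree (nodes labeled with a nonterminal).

[E [E [E [E [T [F [P [A n]]]]] * [T [F [P [A lit]]]]] / [T [F [P [A lit]]]]] / [T [F [P [A n]]]]]

20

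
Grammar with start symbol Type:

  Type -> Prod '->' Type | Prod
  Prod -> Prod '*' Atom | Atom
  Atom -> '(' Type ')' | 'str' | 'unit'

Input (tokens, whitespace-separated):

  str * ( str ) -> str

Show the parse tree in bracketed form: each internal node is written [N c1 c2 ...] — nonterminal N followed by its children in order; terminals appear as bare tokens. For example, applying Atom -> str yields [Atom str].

[Type [Prod [Prod [Atom str]] * [Atom ( [Type [Prod [Atom str]]] )]] -> [Type [Prod [Atom str]]]]

Type
Prod -> Type
Prod * Atom -> Type
Atom * Atom -> Type
str * Atom -> Type
str * ( Type ) -> Type
str * ( Prod ) -> Type
str * ( Atom ) -> Type
str * ( str ) -> Type
str * ( str ) -> Prod
str * ( str ) -> Atom
str * ( str ) -> str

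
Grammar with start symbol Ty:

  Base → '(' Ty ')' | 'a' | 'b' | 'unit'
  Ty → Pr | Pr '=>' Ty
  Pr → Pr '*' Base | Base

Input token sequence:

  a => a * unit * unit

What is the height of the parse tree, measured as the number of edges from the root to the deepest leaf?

6

[Ty [Pr [Base a]] => [Ty [Pr [Pr [Pr [Base a]] * [Base unit]] * [Base unit]]]]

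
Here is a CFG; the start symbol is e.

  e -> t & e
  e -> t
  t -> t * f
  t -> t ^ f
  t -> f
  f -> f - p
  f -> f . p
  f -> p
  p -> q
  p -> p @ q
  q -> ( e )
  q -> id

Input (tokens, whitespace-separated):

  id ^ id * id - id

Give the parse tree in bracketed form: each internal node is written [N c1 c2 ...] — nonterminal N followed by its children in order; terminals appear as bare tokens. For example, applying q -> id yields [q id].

[e [t [t [t [f [p [q id]]]] ^ [f [p [q id]]]] * [f [f [p [q id]]] - [p [q id]]]]]

e
t
t * f
t ^ f * f
f ^ f * f
p ^ f * f
q ^ f * f
id ^ f * f
id ^ p * f
id ^ q * f
id ^ id * f
id ^ id * f - p
id ^ id * p - p
id ^ id * q - p
id ^ id * id - p
id ^ id * id - q
id ^ id * id - id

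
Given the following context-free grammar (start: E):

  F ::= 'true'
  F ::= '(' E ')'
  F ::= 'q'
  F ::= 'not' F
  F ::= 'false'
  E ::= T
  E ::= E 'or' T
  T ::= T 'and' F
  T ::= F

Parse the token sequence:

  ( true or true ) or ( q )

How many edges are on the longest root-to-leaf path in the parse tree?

8

[E [E [T [F ( [E [E [T [F true]]] or [T [F true]]] )]]] or [T [F ( [E [T [F q]]] )]]]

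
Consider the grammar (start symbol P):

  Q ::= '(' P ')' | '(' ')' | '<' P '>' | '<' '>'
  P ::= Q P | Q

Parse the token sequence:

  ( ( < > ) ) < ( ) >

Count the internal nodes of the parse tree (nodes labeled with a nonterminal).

10

[P [Q ( [P [Q ( [P [Q < >]] )]] )] [P [Q < [P [Q ( )]] >]]]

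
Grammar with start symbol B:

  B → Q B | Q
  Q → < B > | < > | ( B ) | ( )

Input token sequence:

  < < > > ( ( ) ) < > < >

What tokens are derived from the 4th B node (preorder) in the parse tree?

[B [Q < [B [Q < >]] >] [B [Q ( [B [Q ( )]] )] [B [Q < >] [B [Q < >]]]]]

( )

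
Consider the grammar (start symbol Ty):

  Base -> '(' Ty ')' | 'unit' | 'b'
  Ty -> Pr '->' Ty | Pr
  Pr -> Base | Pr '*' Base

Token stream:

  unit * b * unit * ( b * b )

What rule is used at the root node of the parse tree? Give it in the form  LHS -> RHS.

Ty -> Pr

[Ty [Pr [Pr [Pr [Pr [Base unit]] * [Base b]] * [Base unit]] * [Base ( [Ty [Pr [Pr [Base b]] * [Base b]]] )]]]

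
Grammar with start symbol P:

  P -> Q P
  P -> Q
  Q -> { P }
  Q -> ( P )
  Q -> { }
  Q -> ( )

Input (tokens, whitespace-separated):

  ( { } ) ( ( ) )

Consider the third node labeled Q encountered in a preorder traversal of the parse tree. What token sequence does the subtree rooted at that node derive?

( ( ) )

[P [Q ( [P [Q { }]] )] [P [Q ( [P [Q ( )]] )]]]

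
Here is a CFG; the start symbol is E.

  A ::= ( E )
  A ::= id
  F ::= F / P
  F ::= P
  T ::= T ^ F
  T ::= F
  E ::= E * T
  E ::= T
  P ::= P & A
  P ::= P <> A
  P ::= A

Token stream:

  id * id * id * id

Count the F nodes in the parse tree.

[E [E [E [E [T [F [P [A id]]]]] * [T [F [P [A id]]]]] * [T [F [P [A id]]]]] * [T [F [P [A id]]]]]

4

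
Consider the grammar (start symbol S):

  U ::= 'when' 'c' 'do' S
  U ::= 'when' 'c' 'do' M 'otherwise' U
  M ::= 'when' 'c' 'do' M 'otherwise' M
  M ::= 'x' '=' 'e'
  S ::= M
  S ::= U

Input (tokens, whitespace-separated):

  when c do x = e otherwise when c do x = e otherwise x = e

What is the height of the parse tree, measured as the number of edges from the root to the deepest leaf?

4

[S [M when c do [M x = e] otherwise [M when c do [M x = e] otherwise [M x = e]]]]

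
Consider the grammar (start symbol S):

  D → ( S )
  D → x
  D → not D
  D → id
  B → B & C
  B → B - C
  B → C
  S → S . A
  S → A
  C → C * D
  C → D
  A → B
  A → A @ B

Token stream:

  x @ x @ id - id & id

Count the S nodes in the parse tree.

1

[S [A [A [A [B [C [D x]]]] @ [B [C [D x]]]] @ [B [B [B [C [D id]]] - [C [D id]]] & [C [D id]]]]]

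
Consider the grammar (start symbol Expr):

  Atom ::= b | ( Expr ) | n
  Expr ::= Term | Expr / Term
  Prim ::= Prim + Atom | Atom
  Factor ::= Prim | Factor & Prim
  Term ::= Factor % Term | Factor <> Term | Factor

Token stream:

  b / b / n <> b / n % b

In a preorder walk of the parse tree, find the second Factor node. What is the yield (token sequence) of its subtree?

b

[Expr [Expr [Expr [Expr [Term [Factor [Prim [Atom b]]]]] / [Term [Factor [Prim [Atom b]]]]] / [Term [Factor [Prim [Atom n]]] <> [Term [Factor [Prim [Atom b]]]]]] / [Term [Factor [Prim [Atom n]]] % [Term [Factor [Prim [Atom b]]]]]]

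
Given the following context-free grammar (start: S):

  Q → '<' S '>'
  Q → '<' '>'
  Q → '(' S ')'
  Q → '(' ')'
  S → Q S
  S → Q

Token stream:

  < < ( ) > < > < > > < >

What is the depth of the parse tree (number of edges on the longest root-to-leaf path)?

6

[S [Q < [S [Q < [S [Q ( )]] >] [S [Q < >] [S [Q < >]]]] >] [S [Q < >]]]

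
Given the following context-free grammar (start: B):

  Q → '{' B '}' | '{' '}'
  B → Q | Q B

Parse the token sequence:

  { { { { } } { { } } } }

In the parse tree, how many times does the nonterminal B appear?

[B [Q { [B [Q { [B [Q { [B [Q { }]] }] [B [Q { [B [Q { }]] }]]] }]] }]]

6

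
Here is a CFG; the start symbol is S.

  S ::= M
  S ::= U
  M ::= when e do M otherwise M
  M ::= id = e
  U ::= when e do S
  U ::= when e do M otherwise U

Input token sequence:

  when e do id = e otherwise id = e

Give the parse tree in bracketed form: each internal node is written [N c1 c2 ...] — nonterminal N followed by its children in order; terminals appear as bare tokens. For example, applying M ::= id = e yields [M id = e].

[S [M when e do [M id = e] otherwise [M id = e]]]

S
M
when e do M otherwise M
when e do id = e otherwise M
when e do id = e otherwise id = e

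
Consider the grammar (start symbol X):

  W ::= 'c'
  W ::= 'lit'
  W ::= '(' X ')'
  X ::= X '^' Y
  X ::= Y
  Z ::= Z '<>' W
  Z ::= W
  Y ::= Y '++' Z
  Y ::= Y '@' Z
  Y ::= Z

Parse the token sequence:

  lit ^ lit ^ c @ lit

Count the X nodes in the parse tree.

3

[X [X [X [Y [Z [W lit]]]] ^ [Y [Z [W lit]]]] ^ [Y [Y [Z [W c]]] @ [Z [W lit]]]]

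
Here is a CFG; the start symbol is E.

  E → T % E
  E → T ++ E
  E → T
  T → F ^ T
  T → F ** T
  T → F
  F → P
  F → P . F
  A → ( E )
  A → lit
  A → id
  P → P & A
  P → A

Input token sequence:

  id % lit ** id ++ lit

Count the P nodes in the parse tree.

4

[E [T [F [P [A id]]]] % [E [T [F [P [A lit]]] ** [T [F [P [A id]]]]] ++ [E [T [F [P [A lit]]]]]]]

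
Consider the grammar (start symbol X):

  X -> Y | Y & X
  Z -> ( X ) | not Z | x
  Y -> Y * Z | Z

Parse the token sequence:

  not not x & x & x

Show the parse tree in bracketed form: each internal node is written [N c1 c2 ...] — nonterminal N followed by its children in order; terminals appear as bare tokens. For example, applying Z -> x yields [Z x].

X
Y & X
Z & X
not Z & X
not not Z & X
not not x & X
not not x & Y & X
not not x & Z & X
not not x & x & X
not not x & x & Y
not not x & x & Z
not not x & x & x

[X [Y [Z not [Z not [Z x]]]] & [X [Y [Z x]] & [X [Y [Z x]]]]]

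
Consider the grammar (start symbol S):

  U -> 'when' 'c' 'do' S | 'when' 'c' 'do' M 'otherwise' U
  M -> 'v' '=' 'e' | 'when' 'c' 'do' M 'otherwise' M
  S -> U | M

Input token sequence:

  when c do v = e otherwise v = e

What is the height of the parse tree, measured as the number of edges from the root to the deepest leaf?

[S [M when c do [M v = e] otherwise [M v = e]]]

3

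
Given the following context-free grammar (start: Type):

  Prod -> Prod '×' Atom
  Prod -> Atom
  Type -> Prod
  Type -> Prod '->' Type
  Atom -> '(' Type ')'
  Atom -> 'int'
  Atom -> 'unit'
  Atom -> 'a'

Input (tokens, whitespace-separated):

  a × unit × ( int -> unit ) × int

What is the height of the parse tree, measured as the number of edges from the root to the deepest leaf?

8

[Type [Prod [Prod [Prod [Prod [Atom a]] × [Atom unit]] × [Atom ( [Type [Prod [Atom int]] -> [Type [Prod [Atom unit]]]] )]] × [Atom int]]]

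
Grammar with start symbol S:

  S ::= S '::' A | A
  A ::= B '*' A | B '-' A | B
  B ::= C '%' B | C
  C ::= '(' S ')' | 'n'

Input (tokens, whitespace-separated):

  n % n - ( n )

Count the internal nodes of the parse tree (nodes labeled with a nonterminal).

13

[S [A [B [C n] % [B [C n]]] - [A [B [C ( [S [A [B [C n]]]] )]]]]]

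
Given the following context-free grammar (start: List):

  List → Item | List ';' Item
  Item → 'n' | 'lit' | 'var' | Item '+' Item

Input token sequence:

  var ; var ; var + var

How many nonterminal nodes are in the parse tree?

[List [List [List [Item var]] ; [Item var]] ; [Item [Item var] + [Item var]]]

8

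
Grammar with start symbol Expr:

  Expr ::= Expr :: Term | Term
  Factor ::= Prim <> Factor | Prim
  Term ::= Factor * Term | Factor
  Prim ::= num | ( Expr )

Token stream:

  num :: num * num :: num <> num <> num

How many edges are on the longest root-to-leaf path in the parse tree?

6

[Expr [Expr [Expr [Term [Factor [Prim num]]]] :: [Term [Factor [Prim num]] * [Term [Factor [Prim num]]]]] :: [Term [Factor [Prim num] <> [Factor [Prim num] <> [Factor [Prim num]]]]]]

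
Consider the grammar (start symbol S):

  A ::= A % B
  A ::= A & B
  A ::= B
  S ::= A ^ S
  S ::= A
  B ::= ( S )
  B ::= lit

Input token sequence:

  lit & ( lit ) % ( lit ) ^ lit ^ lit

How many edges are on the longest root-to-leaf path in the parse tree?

[S [A [A [A [B lit]] & [B ( [S [A [B lit]]] )]] % [B ( [S [A [B lit]]] )]] ^ [S [A [B lit]] ^ [S [A [B lit]]]]]

7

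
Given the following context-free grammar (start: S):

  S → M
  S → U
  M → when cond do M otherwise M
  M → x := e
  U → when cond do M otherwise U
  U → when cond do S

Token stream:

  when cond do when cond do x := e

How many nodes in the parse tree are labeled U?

[S [U when cond do [S [U when cond do [S [M x := e]]]]]]

2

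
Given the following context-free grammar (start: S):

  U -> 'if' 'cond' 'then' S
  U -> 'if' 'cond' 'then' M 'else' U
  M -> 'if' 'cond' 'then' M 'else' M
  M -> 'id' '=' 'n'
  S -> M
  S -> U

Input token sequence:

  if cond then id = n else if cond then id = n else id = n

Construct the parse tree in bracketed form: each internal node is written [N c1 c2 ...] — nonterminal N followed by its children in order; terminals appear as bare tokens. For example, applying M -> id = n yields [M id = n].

[S [M if cond then [M id = n] else [M if cond then [M id = n] else [M id = n]]]]

S
M
if cond then M else M
if cond then id = n else M
if cond then id = n else if cond then M else M
if cond then id = n else if cond then id = n else M
if cond then id = n else if cond then id = n else id = n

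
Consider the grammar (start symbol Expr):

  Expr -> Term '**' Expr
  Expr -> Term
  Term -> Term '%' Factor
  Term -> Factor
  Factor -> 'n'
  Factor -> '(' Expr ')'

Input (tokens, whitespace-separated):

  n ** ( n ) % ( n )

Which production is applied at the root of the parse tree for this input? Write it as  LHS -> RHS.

[Expr [Term [Factor n]] ** [Expr [Term [Term [Factor ( [Expr [Term [Factor n]]] )]] % [Factor ( [Expr [Term [Factor n]]] )]]]]

Expr -> Term '**' Expr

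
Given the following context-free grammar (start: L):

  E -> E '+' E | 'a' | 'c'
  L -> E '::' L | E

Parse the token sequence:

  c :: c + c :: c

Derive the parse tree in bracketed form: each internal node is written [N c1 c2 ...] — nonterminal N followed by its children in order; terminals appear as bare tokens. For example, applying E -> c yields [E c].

L
E :: L
c :: L
c :: E :: L
c :: E + E :: L
c :: c + E :: L
c :: c + c :: L
c :: c + c :: E
c :: c + c :: c

[L [E c] :: [L [E [E c] + [E c]] :: [L [E c]]]]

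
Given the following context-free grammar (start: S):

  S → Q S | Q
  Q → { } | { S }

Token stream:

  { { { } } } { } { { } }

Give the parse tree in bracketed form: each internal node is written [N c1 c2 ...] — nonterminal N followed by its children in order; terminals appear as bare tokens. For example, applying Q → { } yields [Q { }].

[S [Q { [S [Q { [S [Q { }]] }]] }] [S [Q { }] [S [Q { [S [Q { }]] }]]]]

S
Q S
{ S } S
{ Q } S
{ { S } } S
{ { Q } } S
{ { { } } } S
{ { { } } } Q S
{ { { } } } { } S
{ { { } } } { } Q
{ { { } } } { } { S }
{ { { } } } { } { Q }
{ { { } } } { } { { } }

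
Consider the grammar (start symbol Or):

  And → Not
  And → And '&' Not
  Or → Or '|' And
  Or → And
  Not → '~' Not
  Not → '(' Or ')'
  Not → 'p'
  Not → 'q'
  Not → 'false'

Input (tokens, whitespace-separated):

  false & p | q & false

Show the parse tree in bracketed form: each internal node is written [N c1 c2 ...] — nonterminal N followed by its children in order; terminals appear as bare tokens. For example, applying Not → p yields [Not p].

Or
Or | And
And | And
And & Not | And
Not & Not | And
false & Not | And
false & p | And
false & p | And & Not
false & p | Not & Not
false & p | q & Not
false & p | q & false

[Or [Or [And [And [Not false]] & [Not p]]] | [And [And [Not q]] & [Not false]]]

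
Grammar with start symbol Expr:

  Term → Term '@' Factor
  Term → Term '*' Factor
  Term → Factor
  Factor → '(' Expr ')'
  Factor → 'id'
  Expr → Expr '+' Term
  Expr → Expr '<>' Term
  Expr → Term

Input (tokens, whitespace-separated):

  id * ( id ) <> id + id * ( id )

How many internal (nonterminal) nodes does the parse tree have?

19

[Expr [Expr [Expr [Term [Term [Factor id]] * [Factor ( [Expr [Term [Factor id]]] )]]] <> [Term [Factor id]]] + [Term [Term [Factor id]] * [Factor ( [Expr [Term [Factor id]]] )]]]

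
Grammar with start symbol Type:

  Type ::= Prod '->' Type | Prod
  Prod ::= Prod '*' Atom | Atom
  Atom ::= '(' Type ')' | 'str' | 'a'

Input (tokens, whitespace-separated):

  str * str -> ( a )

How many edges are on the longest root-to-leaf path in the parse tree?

7

[Type [Prod [Prod [Atom str]] * [Atom str]] -> [Type [Prod [Atom ( [Type [Prod [Atom a]]] )]]]]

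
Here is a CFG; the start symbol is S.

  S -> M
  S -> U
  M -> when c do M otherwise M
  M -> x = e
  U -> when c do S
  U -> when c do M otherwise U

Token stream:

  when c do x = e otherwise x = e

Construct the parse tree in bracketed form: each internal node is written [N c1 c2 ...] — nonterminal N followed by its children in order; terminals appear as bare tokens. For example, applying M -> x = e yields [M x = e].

[S [M when c do [M x = e] otherwise [M x = e]]]

S
M
when c do M otherwise M
when c do x = e otherwise M
when c do x = e otherwise x = e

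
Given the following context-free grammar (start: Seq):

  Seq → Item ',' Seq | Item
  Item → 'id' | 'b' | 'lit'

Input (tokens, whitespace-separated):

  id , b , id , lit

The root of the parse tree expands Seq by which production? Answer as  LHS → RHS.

Seq → Item ',' Seq

[Seq [Item id] , [Seq [Item b] , [Seq [Item id] , [Seq [Item lit]]]]]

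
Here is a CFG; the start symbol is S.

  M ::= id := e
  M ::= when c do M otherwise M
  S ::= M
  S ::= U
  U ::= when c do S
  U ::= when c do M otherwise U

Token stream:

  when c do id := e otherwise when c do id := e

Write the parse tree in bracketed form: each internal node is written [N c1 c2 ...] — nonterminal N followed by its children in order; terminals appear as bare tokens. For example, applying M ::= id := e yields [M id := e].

S
U
when c do M otherwise U
when c do id := e otherwise U
when c do id := e otherwise when c do S
when c do id := e otherwise when c do M
when c do id := e otherwise when c do id := e

[S [U when c do [M id := e] otherwise [U when c do [S [M id := e]]]]]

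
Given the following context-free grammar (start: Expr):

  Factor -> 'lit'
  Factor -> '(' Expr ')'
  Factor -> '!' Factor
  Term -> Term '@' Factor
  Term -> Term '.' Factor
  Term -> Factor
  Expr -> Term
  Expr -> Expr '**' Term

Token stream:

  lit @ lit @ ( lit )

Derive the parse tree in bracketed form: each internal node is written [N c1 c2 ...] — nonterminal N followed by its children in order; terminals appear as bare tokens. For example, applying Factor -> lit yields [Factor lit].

Expr
Term
Term @ Factor
Term @ Factor @ Factor
Factor @ Factor @ Factor
lit @ Factor @ Factor
lit @ lit @ Factor
lit @ lit @ ( Expr )
lit @ lit @ ( Term )
lit @ lit @ ( Factor )
lit @ lit @ ( lit )

[Expr [Term [Term [Term [Factor lit]] @ [Factor lit]] @ [Factor ( [Expr [Term [Factor lit]]] )]]]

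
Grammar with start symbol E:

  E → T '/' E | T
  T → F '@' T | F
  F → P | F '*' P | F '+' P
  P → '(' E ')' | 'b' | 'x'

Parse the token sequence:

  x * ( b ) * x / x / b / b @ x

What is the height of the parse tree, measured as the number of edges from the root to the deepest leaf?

9

[E [T [F [F [F [P x]] * [P ( [E [T [F [P b]]]] )]] * [P x]]] / [E [T [F [P x]]] / [E [T [F [P b]]] / [E [T [F [P b]] @ [T [F [P x]]]]]]]]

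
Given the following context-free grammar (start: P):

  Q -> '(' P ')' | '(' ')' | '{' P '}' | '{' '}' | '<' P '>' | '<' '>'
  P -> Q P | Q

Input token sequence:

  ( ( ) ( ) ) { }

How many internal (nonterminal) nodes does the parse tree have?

8

[P [Q ( [P [Q ( )] [P [Q ( )]]] )] [P [Q { }]]]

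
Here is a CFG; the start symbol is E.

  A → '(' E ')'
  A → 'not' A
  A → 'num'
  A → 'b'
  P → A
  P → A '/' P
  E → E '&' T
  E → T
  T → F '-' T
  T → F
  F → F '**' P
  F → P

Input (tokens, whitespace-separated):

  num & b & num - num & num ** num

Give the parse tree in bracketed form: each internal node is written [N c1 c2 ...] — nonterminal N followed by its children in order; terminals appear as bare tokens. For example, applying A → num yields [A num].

[E [E [E [E [T [F [P [A num]]]]] & [T [F [P [A b]]]]] & [T [F [P [A num]]] - [T [F [P [A num]]]]]] & [T [F [F [P [A num]]] ** [P [A num]]]]]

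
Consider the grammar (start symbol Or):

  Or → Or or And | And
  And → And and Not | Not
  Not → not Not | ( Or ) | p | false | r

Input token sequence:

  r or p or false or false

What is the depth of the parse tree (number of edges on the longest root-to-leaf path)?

6

[Or [Or [Or [Or [And [Not r]]] or [And [Not p]]] or [And [Not false]]] or [And [Not false]]]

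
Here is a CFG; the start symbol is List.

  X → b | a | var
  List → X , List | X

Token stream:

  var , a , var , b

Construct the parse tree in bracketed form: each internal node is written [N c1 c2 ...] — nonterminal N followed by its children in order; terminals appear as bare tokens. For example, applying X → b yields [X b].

[List [X var] , [List [X a] , [List [X var] , [List [X b]]]]]

List
X , List
var , List
var , X , List
var , a , List
var , a , X , List
var , a , var , List
var , a , var , X
var , a , var , b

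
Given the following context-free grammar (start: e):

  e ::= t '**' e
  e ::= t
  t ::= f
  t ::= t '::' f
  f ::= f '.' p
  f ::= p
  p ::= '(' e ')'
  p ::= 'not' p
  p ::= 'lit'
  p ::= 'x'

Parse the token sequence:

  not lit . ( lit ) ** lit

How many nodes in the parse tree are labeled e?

3

[e [t [f [f [p not [p lit]]] . [p ( [e [t [f [p lit]]]] )]]] ** [e [t [f [p lit]]]]]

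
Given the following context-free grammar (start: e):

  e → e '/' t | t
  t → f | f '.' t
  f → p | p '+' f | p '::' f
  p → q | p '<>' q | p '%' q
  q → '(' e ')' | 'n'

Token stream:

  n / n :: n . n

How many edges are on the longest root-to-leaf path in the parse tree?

[e [e [t [f [p [q n]]]]] / [t [f [p [q n]] :: [f [p [q n]]]] . [t [f [p [q n]]]]]]

6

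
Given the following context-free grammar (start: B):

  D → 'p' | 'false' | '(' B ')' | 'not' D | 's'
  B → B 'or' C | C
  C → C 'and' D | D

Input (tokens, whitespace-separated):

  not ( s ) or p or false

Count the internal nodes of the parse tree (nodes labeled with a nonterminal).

13

[B [B [B [C [D not [D ( [B [C [D s]]] )]]]] or [C [D p]]] or [C [D false]]]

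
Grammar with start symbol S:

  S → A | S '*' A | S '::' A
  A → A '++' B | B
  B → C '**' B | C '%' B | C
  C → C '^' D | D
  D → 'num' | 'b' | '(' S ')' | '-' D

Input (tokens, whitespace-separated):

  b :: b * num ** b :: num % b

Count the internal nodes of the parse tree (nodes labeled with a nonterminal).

[S [S [S [S [A [B [C [D b]]]]] :: [A [B [C [D b]]]]] * [A [B [C [D num]] ** [B [C [D b]]]]]] :: [A [B [C [D num]] % [B [C [D b]]]]]]

26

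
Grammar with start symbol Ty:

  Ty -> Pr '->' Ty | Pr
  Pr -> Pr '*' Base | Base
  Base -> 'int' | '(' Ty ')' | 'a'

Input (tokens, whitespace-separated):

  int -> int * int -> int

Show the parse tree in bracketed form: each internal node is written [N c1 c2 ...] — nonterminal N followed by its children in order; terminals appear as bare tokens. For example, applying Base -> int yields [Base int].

Ty
Pr -> Ty
Base -> Ty
int -> Ty
int -> Pr -> Ty
int -> Pr * Base -> Ty
int -> Base * Base -> Ty
int -> int * Base -> Ty
int -> int * int -> Ty
int -> int * int -> Pr
int -> int * int -> Base
int -> int * int -> int

[Ty [Pr [Base int]] -> [Ty [Pr [Pr [Base int]] * [Base int]] -> [Ty [Pr [Base int]]]]]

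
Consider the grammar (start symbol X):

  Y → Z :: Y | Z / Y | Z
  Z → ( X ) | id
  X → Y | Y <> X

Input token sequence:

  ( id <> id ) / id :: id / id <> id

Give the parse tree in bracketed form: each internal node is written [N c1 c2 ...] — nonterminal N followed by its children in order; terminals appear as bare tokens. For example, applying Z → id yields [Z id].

X
Y <> X
Z / Y <> X
( X ) / Y <> X
( Y <> X ) / Y <> X
( Z <> X ) / Y <> X
( id <> X ) / Y <> X
( id <> Y ) / Y <> X
( id <> Z ) / Y <> X
( id <> id ) / Y <> X
( id <> id ) / Z :: Y <> X
( id <> id ) / id :: Y <> X
( id <> id ) / id :: Z / Y <> X
( id <> id ) / id :: id / Y <> X
( id <> id ) / id :: id / Z <> X
( id <> id ) / id :: id / id <> X
( id <> id ) / id :: id / id <> Y
( id <> id ) / id :: id / id <> Z
( id <> id ) / id :: id / id <> id

[X [Y [Z ( [X [Y [Z id]] <> [X [Y [Z id]]]] )] / [Y [Z id] :: [Y [Z id] / [Y [Z id]]]]] <> [X [Y [Z id]]]]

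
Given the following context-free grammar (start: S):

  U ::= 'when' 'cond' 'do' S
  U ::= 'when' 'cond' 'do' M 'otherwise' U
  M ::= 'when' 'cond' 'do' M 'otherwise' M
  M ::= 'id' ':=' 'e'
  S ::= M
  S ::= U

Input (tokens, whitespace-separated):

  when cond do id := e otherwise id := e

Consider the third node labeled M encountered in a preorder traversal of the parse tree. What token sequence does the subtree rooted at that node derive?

[S [M when cond do [M id := e] otherwise [M id := e]]]

id := e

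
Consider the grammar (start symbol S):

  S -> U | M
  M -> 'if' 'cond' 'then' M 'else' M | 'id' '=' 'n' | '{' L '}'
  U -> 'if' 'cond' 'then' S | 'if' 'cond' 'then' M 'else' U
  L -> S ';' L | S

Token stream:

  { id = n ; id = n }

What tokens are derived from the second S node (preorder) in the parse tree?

id = n

[S [M { [L [S [M id = n]] ; [L [S [M id = n]]]] }]]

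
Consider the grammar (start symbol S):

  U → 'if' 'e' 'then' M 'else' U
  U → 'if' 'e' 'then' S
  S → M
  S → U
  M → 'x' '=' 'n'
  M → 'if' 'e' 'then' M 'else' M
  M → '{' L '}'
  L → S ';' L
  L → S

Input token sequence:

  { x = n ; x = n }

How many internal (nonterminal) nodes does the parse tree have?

[S [M { [L [S [M x = n]] ; [L [S [M x = n]]]] }]]

8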